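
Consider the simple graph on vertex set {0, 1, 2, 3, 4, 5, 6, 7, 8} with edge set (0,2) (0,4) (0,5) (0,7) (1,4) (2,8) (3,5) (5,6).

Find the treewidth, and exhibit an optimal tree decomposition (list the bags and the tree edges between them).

Treewidth 1.
One such decomposition:
Bags: B1 = {0, 4}  B2 = {0, 2}  B3 = {2, 8}  B4 = {0, 7}  B5 = {0, 5}  B6 = {3, 5}  B7 = {1, 4}  B8 = {5, 6}
Tree: B1–B2, B2–B3, B2–B4, B2–B5, B5–B6, B1–B7, B5–B8

Each bag holds 2 vertices, so the decomposition has width 1, which upper-bounds the treewidth. Since G has at least one edge (e.g. 4–0), it is not an edgeless graph, so tw(G) ≥ 1. Combining the bounds, tw(G) = 1.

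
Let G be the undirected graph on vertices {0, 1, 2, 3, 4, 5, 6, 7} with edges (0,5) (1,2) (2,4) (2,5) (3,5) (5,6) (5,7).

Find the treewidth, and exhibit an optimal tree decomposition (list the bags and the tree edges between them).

Every bag has size at most 2, so the width is 2 − 1 = 1 and tw(G) ≤ 1. Any graph with an edge has treewidth ≥ 1, and G has the edge 5–2. Hence tw(G) = 1 exactly.

Treewidth 1.
Bags: B1 = {2, 5}  B2 = {2, 4}  B3 = {1, 2}  B4 = {5, 6}  B5 = {3, 5}  B6 = {0, 5}  B7 = {5, 7}
Tree: B1–B2, B2–B3, B1–B4, B4–B5, B4–B6, B1–B7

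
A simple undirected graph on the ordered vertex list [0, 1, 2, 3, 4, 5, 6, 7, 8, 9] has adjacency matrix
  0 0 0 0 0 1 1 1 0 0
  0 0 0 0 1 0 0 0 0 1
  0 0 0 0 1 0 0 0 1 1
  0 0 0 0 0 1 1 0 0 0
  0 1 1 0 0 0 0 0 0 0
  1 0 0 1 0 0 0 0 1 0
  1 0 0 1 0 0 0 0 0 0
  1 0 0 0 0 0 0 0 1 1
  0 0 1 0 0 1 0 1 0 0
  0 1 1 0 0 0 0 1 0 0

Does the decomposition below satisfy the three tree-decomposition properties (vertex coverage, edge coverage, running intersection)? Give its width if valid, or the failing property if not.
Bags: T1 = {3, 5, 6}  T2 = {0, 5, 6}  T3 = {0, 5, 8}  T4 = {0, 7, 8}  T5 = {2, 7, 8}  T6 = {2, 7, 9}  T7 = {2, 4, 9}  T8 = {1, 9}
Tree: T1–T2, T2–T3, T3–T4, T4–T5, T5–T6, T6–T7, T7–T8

No — edge (4,1) lies in no bag.

A tree decomposition must satisfy three properties: every vertex lies in some bag; for every edge, both endpoints lie together in some bag; and for every vertex, the bags containing it form a connected subtree. Here edge (4,1) lies in no bag, so the decomposition is invalid.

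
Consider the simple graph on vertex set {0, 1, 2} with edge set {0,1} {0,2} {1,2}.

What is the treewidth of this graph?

2

A width-2 tree decomposition is:
Bags: B1 = {0, 1, 2}
Tree: (single bag)
With just one bag of size 3, the width is 3 − 1 = 2, so tw(G) ≤ 2. On the other hand G contains the 3-clique {0, 1, 2}. A clique must lie in a single bag of any decomposition, so no decomposition can have width below 2. Hence tw(G) = 2 exactly.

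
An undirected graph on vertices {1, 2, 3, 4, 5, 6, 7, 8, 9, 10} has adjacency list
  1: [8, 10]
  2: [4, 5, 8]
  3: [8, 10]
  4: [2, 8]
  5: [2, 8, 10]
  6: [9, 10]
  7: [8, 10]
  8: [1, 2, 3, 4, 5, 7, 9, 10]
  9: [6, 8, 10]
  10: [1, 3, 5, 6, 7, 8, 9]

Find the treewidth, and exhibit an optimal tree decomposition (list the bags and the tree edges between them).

Every bag has size at most 3, so the width is 3 − 1 = 2 and tw(G) ≤ 2. Conversely, {2, 4, 8} is a clique of size 3, and the vertices of any clique must share a bag in every tree decomposition; so some bag has ≥ 3 vertices and tw(G) ≥ 2. The upper and lower bounds meet at 2, so that is the treewidth.

Treewidth 2.
One optimal decomposition is:
Bags: B1 = {5, 8, 10}  B2 = {8, 9, 10}  B3 = {6, 9, 10}  B4 = {1, 8, 10}  B5 = {2, 5, 8}  B6 = {7, 8, 10}  B7 = {2, 4, 8}  B8 = {3, 8, 10}
Tree: B1–B2, B2–B3, B1–B4, B1–B5, B1–B6, B5–B7, B1–B8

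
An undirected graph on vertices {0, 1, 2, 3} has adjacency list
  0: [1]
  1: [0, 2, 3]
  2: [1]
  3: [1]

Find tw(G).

1

A width-1 tree decomposition is:
Bags: B1 = {1, 2}  B2 = {0, 1}  B3 = {1, 3}
Tree: B1–B2, B2–B3
Each bag holds 2 vertices, so the decomposition has width 1, which upper-bounds the treewidth. Since G has at least one edge (e.g. 1–2), it is not an edgeless graph, so tw(G) ≥ 1. Hence tw(G) = 1 exactly.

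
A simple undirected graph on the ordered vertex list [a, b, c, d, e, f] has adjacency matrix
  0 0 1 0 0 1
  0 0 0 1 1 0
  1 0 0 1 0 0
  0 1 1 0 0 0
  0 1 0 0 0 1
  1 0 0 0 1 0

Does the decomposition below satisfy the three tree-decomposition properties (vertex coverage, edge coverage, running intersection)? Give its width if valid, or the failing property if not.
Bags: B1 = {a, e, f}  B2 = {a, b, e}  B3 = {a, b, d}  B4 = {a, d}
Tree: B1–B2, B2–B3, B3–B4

A tree decomposition must satisfy three properties: every vertex lies in some bag; for every edge, both endpoints lie together in some bag; and for every vertex, the bags containing it form a connected subtree. Here vertex c appears in no bag, so the decomposition is invalid.

No — vertex c appears in no bag.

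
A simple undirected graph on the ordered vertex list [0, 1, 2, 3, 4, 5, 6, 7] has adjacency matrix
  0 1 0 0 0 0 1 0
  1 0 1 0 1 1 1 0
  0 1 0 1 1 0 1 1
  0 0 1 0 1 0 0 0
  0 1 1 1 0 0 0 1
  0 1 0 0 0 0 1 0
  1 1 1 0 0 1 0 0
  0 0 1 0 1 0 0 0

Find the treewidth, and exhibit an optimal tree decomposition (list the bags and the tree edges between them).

The largest bag has 3 vertices, giving width 2; this decomposition certifies tw(G) ≤ 2. Conversely, {1, 2, 4} is a clique of size 3, and the vertices of any clique must share a bag in every tree decomposition; so some bag has ≥ 3 vertices and tw(G) ≥ 2. The upper and lower bounds meet at 2, so that is the treewidth.

Treewidth 2.
Bags: B1 = {1, 2, 4}  B2 = {2, 4, 7}  B3 = {1, 2, 6}  B4 = {0, 1, 6}  B5 = {1, 5, 6}  B6 = {2, 3, 4}
Tree: B1–B2, B1–B3, B3–B4, B4–B5, B2–B6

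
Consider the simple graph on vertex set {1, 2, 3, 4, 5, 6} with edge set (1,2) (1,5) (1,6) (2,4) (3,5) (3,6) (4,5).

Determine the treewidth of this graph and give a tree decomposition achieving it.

The largest bag has 3 vertices, giving width 2; this decomposition certifies tw(G) ≤ 2. The edges 2–4–5–1–2 form a cycle, so G is not a tree and its treewidth is at least 2. Combining the bounds, tw(G) = 2.

Treewidth 2.
One such decomposition:
Bags: B1 = {1, 2, 4}  B2 = {1, 4, 5}  B3 = {1, 5, 6}  B4 = {3, 5, 6}
Tree: B1–B2, B2–B3, B3–B4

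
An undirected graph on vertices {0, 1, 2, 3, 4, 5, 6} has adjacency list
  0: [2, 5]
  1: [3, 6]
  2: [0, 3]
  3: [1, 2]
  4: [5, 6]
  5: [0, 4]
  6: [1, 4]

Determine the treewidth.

2

A width-2 tree decomposition is:
Bags: B1 = {1, 3, 6}  B2 = {2, 3, 6}  B3 = {0, 2, 6}  B4 = {0, 5, 6}  B5 = {4, 5, 6}
Tree: B1–B2, B2–B3, B3–B4, B4–B5
The largest bag has 3 vertices, giving width 2; this decomposition certifies tw(G) ≤ 2. Since 6–1–3–2–0–5–4–6 is a cycle in G, G is not acyclic. Forests are exactly the graphs of treewidth ≤ 1, so tw(G) ≥ 2. Combining the bounds, tw(G) = 2.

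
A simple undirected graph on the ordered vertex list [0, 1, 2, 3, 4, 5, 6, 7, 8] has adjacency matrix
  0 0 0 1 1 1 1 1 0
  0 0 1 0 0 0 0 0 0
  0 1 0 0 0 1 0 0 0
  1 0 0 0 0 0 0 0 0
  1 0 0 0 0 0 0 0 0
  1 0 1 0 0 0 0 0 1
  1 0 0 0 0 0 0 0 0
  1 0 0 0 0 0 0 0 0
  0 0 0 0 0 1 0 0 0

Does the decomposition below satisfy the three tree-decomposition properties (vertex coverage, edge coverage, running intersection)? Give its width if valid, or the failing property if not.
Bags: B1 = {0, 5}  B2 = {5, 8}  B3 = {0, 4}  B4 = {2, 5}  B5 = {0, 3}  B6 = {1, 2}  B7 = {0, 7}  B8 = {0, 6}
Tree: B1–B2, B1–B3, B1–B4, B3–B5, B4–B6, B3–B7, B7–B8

Every vertex of G appears in some bag (union = {0, 1, 2, 3, 4, 5, 6, 7, 8}); every edge is covered by a bag; and for each vertex v the set of bags containing v is connected in the bag tree. The decomposition is therefore valid. The largest bag has 2 vertices, so the width is 1.

Yes; width 1.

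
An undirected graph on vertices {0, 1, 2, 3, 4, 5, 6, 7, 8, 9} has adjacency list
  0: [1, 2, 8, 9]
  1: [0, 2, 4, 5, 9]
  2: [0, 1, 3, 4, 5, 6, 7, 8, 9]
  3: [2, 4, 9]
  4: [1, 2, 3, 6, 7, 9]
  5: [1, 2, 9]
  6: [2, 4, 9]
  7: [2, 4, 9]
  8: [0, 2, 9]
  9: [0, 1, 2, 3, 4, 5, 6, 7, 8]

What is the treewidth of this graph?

A width-3 tree decomposition is:
Bags: B1 = {1, 2, 5, 9}  B2 = {1, 2, 4, 9}  B3 = {2, 4, 7, 9}  B4 = {0, 1, 2, 9}  B5 = {2, 3, 4, 9}  B6 = {0, 2, 8, 9}  B7 = {2, 4, 6, 9}
Tree: B1–B2, B2–B3, B2–B4, B3–B5, B4–B6, B2–B7
Each bag holds 4 vertices, so the decomposition has width 3, which upper-bounds the treewidth. Conversely, {0, 2, 8, 9} is a clique of size 4, and the vertices of any clique must share a bag in every tree decomposition; so some bag has ≥ 4 vertices and tw(G) ≥ 3. Combining the bounds, tw(G) = 3.

3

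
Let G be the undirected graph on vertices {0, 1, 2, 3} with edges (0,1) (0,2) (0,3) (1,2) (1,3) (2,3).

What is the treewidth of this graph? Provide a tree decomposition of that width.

With just one bag of size 4, the width is 4 − 1 = 3, so tw(G) ≤ 3. For the lower bound, the 4 vertices {0, 1, 2, 3} are pairwise adjacent, and any tree decomposition puts a clique entirely inside one bag — forcing width ≥ 3. Therefore the treewidth is 3.

Treewidth 3.
One such decomposition:
Bags: B1 = {0, 1, 2, 3}
Tree: (single bag)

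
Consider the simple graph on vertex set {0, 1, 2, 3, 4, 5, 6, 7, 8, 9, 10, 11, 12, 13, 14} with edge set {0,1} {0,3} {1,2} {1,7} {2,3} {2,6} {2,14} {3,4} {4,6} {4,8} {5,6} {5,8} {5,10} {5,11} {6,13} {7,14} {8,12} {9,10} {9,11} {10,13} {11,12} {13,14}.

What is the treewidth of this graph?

3

A width-3 tree decomposition is:
Bags: B1 = {8, 9, 11, 12}  B2 = {5, 8, 9, 11}  B3 = {5, 8, 9, 10}  B4 = {4, 5, 8, 10}  B5 = {4, 5, 6, 10}  B6 = {4, 6, 10, 13}  B7 = {3, 4, 6, 13}  B8 = {2, 3, 6, 13}  B9 = {2, 3, 13, 14}  B10 = {0, 2, 3, 14}  B11 = {0, 1, 2, 14}  B12 = {0, 1, 7, 14}
Tree: B1–B2, B2–B3, B3–B4, B4–B5, B5–B6, B6–B7, B7–B8, B8–B9, B9–B10, B10–B11, B11–B12
The largest bag has 4 vertices, giving width 3; this decomposition certifies tw(G) ≤ 3. For the lower bound: the 4 vertex sets {9,11,12}, {8}, {5}, {4,6,10,13} are disjoint, each induces a connected subgraph, and every pair is joined by at least one edge of G. Contracting each set to a single vertex therefore yields K_{4} as a minor, and since treewidth is minor-monotone, tw(G) ≥ tw(K_{4}) = 3. Combining the bounds, tw(G) = 3.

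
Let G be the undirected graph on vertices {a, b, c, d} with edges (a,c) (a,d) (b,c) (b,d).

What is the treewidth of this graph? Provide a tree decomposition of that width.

Each bag holds 3 vertices, so the decomposition has width 2, which upper-bounds the treewidth. The edges c–b–d–a–c form a cycle, so G is not a tree and its treewidth is at least 2. Hence tw(G) = 2 exactly.

Treewidth 2.
One such decomposition:
Bags: B1 = {b, c, d}  B2 = {a, c, d}
Tree: B1–B2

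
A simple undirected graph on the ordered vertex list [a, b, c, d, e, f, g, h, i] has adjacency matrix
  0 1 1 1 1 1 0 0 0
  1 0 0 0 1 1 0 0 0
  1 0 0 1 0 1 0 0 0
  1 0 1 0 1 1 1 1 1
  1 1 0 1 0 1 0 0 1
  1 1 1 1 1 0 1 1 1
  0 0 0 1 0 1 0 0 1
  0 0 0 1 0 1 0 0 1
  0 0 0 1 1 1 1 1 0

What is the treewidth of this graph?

3

A width-3 tree decomposition is:
Bags: B1 = {a, d, e, f}  B2 = {d, e, f, i}  B3 = {a, b, e, f}  B4 = {d, f, g, i}  B5 = {a, c, d, f}  B6 = {d, f, h, i}
Tree: B1–B2, B1–B3, B2–B4, B1–B5, B4–B6
The largest bag has 4 vertices, giving width 3; this decomposition certifies tw(G) ≤ 3. On the other hand G contains the 4-clique {a, c, d, f}. A clique must lie in a single bag of any decomposition, so no decomposition can have width below 3. Therefore the treewidth is 3.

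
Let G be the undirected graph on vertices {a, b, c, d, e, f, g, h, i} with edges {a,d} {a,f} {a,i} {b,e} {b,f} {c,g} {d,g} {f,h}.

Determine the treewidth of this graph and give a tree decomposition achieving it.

The largest bag has 2 vertices, giving width 1; this decomposition certifies tw(G) ≤ 1. G has an edge, so its treewidth is at least 1. The upper and lower bounds meet at 1, so that is the treewidth.

Treewidth 1.
One such decomposition:
Bags: B1 = {b, f}  B2 = {a, f}  B3 = {f, h}  B4 = {a, i}  B5 = {a, d}  B6 = {b, e}  B7 = {d, g}  B8 = {c, g}
Tree: B1–B2, B1–B3, B2–B4, B2–B5, B1–B6, B5–B7, B7–B8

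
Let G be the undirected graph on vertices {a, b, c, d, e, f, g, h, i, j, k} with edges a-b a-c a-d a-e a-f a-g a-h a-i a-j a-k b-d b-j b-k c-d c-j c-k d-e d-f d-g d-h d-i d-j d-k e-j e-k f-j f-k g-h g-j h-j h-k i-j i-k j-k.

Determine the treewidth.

4

A width-4 tree decomposition is:
Bags: B1 = {a, d, h, j, k}  B2 = {a, b, d, j, k}  B3 = {a, d, g, h, j}  B4 = {a, d, e, j, k}  B5 = {a, c, d, j, k}  B6 = {a, d, f, j, k}  B7 = {a, d, i, j, k}
Tree: B1–B2, B1–B3, B1–B4, B4–B5, B2–B6, B4–B7
Every bag has size at most 5, so the width is 5 − 1 = 4 and tw(G) ≤ 4. For the lower bound, the 5 vertices {a, d, g, h, j} are pairwise adjacent, and any tree decomposition puts a clique entirely inside one bag — forcing width ≥ 4. The upper and lower bounds meet at 4, so that is the treewidth.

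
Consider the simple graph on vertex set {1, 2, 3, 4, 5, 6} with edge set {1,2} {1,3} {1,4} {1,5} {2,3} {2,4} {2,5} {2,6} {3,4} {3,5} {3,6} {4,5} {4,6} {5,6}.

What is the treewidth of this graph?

A width-4 tree decomposition is:
Bags: B1 = {1, 2, 3, 4, 5}  B2 = {2, 3, 4, 5, 6}
Tree: B1–B2
Every bag has size at most 5, so the width is 5 − 1 = 4 and tw(G) ≤ 4. For the lower bound, the 5 vertices {1, 2, 3, 4, 5} are pairwise adjacent, and any tree decomposition puts a clique entirely inside one bag — forcing width ≥ 4. Hence tw(G) = 4 exactly.

4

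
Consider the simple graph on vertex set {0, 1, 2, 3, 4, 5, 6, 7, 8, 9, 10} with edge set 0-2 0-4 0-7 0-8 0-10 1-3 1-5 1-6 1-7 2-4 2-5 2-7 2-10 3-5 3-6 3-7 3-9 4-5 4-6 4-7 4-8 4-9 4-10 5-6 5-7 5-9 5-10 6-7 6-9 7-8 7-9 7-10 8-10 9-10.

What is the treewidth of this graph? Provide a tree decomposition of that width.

Each bag holds 5 vertices, so the decomposition has width 4, which upper-bounds the treewidth. For the lower bound, the 5 vertices {1, 3, 5, 6, 7} are pairwise adjacent, and any tree decomposition puts a clique entirely inside one bag — forcing width ≥ 4. Hence tw(G) = 4 exactly.

Treewidth 4.
Bags: B1 = {4, 5, 7, 9, 10}  B2 = {4, 5, 6, 7, 9}  B3 = {2, 4, 5, 7, 10}  B4 = {0, 2, 4, 7, 10}  B5 = {3, 5, 6, 7, 9}  B6 = {0, 4, 7, 8, 10}  B7 = {1, 3, 5, 6, 7}
Tree: B1–B2, B1–B3, B3–B4, B2–B5, B4–B6, B5–B7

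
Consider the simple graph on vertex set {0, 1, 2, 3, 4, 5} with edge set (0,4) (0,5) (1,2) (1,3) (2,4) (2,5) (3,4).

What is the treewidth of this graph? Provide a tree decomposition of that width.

Treewidth 2.
One optimal decomposition is:
Bags: B1 = {1, 3, 4}  B2 = {1, 2, 4}  B3 = {0, 2, 4}  B4 = {0, 2, 5}
Tree: B1–B2, B2–B3, B3–B4

The largest bag has 3 vertices, giving width 2; this decomposition certifies tw(G) ≤ 2. The edges 3–1–2–4–3 form a cycle, so G is not a tree and its treewidth is at least 2. Therefore the treewidth is 2.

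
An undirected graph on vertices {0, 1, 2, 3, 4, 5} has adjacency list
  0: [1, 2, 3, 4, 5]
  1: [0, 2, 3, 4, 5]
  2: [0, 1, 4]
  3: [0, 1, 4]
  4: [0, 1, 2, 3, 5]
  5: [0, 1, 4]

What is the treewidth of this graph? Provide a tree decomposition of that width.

Each bag holds 4 vertices, so the decomposition has width 3, which upper-bounds the treewidth. Conversely, {0, 1, 2, 4} is a clique of size 4, and the vertices of any clique must share a bag in every tree decomposition; so some bag has ≥ 4 vertices and tw(G) ≥ 3. Hence tw(G) = 3 exactly.

Treewidth 3.
One optimal decomposition is:
Bags: B1 = {0, 1, 3, 4}  B2 = {0, 1, 4, 5}  B3 = {0, 1, 2, 4}
Tree: B1–B2, B1–B3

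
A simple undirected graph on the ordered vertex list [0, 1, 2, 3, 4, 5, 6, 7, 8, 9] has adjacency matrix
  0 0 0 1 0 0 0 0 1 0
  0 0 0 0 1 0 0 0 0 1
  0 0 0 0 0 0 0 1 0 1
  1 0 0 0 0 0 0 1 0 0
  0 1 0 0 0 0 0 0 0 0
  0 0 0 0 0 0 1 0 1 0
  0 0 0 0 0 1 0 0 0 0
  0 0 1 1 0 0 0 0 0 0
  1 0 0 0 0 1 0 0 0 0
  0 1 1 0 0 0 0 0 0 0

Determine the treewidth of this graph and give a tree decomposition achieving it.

Every bag has size at most 2, so the width is 2 − 1 = 1 and tw(G) ≤ 1. G has an edge, so its treewidth is at least 1. The upper and lower bounds meet at 1, so that is the treewidth.

Treewidth 1.
One such decomposition:
Bags: B1 = {5, 6}  B2 = {5, 8}  B3 = {0, 8}  B4 = {0, 3}  B5 = {3, 7}  B6 = {2, 7}  B7 = {2, 9}  B8 = {1, 9}  B9 = {1, 4}
Tree: B1–B2, B2–B3, B3–B4, B4–B5, B5–B6, B6–B7, B7–B8, B8–B9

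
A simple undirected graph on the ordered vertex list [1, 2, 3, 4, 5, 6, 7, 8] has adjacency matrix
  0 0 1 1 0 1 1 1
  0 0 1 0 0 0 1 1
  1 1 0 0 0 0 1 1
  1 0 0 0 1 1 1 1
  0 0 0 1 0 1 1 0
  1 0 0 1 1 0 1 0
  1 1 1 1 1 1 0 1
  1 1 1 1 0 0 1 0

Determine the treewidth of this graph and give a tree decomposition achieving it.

The largest bag has 4 vertices, giving width 3; this decomposition certifies tw(G) ≤ 3. On the other hand G contains the 4-clique {1, 3, 7, 8}. A clique must lie in a single bag of any decomposition, so no decomposition can have width below 3. Therefore the treewidth is 3.

Treewidth 3.
One such decomposition:
Bags: B1 = {4, 5, 6, 7}  B2 = {1, 4, 6, 7}  B3 = {1, 4, 7, 8}  B4 = {1, 3, 7, 8}  B5 = {2, 3, 7, 8}
Tree: B1–B2, B2–B3, B3–B4, B4–B5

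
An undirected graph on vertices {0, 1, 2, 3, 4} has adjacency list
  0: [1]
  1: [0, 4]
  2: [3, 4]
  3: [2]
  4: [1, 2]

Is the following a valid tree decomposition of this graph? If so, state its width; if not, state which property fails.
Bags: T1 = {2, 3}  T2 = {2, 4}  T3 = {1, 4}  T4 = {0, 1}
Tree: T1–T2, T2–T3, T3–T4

Yes; width 1.

Vertex coverage: the bags together contain {0, 1, 2, 3, 4}, the full vertex set. Edge coverage: each edge of G has both endpoints in at least one bag. Running intersection: for every vertex, the bags containing it form a connected subtree. All three properties hold, so this is a valid tree decomposition of width max|bag| − 1 = 1, and hence tw(G) ≤ 1.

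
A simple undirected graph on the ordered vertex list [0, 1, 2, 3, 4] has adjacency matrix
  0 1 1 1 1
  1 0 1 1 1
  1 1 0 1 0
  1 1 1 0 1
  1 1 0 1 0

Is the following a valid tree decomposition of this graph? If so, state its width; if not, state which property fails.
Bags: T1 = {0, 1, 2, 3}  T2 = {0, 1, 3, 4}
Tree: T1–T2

Every vertex of G appears in some bag (union = {0, 1, 2, 3, 4}); every edge is covered by a bag; and for each vertex v the set of bags containing v is connected in the bag tree. The decomposition is therefore valid. The largest bag has 4 vertices, so the width is 3.

Yes; width 3.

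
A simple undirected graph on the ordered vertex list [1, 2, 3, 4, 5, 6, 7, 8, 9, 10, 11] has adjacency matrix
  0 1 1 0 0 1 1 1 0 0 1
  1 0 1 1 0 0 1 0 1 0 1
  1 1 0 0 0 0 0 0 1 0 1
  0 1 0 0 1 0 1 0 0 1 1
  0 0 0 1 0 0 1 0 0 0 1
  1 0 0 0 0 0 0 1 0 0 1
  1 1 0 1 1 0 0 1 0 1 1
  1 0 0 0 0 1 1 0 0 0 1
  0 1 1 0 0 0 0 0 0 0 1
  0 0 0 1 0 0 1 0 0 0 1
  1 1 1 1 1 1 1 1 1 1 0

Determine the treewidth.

3

A width-3 tree decomposition is:
Bags: B1 = {1, 7, 8, 11}  B2 = {1, 2, 7, 11}  B3 = {1, 2, 3, 11}  B4 = {2, 4, 7, 11}  B5 = {2, 3, 9, 11}  B6 = {4, 7, 10, 11}  B7 = {4, 5, 7, 11}  B8 = {1, 6, 8, 11}
Tree: B1–B2, B2–B3, B2–B4, B3–B5, B4–B6, B4–B7, B1–B8
Every bag has size at most 4, so the width is 4 − 1 = 3 and tw(G) ≤ 3. Conversely, {2, 3, 9, 11} is a clique of size 4, and the vertices of any clique must share a bag in every tree decomposition; so some bag has ≥ 4 vertices and tw(G) ≥ 3. The upper and lower bounds meet at 3, so that is the treewidth.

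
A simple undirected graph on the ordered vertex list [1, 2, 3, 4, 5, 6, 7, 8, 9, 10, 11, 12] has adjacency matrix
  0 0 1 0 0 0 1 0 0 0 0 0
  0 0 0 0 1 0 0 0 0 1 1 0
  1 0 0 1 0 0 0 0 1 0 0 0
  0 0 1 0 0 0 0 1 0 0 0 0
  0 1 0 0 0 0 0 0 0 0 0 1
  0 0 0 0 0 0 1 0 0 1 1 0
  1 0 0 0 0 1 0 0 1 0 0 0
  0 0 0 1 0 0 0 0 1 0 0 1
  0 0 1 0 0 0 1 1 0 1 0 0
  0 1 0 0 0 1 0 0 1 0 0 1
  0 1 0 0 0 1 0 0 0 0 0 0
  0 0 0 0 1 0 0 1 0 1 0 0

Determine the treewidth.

3

A width-3 tree decomposition is:
Bags: B1 = {1, 3, 4, 7}  B2 = {3, 4, 7, 9}  B3 = {4, 7, 8, 9}  B4 = {6, 7, 8, 9}  B5 = {6, 8, 9, 10}  B6 = {6, 8, 10, 12}  B7 = {6, 10, 11, 12}  B8 = {2, 10, 11, 12}  B9 = {2, 5, 11, 12}
Tree: B1–B2, B2–B3, B3–B4, B4–B5, B5–B6, B6–B7, B7–B8, B8–B9
Each bag holds 4 vertices, so the decomposition has width 3, which upper-bounds the treewidth. For the lower bound: the 4 vertex sets {1,3,4}, {7}, {9}, {6,8,10,12} are disjoint, each induces a connected subgraph, and every pair is joined by at least one edge of G. Contracting each set to a single vertex therefore yields K_{4} as a minor, and since treewidth is minor-monotone, tw(G) ≥ tw(K_{4}) = 3. Hence tw(G) = 3 exactly.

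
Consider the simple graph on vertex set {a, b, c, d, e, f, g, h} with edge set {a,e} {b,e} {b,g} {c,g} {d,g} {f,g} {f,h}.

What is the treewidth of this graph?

1

A width-1 tree decomposition is:
Bags: B1 = {b, g}  B2 = {f, g}  B3 = {d, g}  B4 = {b, e}  B5 = {a, e}  B6 = {f, h}  B7 = {c, g}
Tree: B1–B2, B2–B3, B1–B4, B4–B5, B2–B6, B1–B7
Every bag has size at most 2, so the width is 2 − 1 = 1 and tw(G) ≤ 1. Any graph with an edge has treewidth ≥ 1, and G has the edge g–b. The upper and lower bounds meet at 1, so that is the treewidth.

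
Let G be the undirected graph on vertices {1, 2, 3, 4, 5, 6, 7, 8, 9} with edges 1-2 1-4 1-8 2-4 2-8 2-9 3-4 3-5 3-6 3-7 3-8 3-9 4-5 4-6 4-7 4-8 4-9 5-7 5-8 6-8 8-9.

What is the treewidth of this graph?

3

A width-3 tree decomposition is:
Bags: B1 = {3, 4, 5, 8}  B2 = {3, 4, 8, 9}  B3 = {2, 4, 8, 9}  B4 = {1, 2, 4, 8}  B5 = {3, 4, 6, 8}  B6 = {3, 4, 5, 7}
Tree: B1–B2, B2–B3, B3–B4, B1–B5, B1–B6
The largest bag has 4 vertices, giving width 3; this decomposition certifies tw(G) ≤ 3. For the lower bound, the 4 vertices {1, 2, 4, 8} are pairwise adjacent, and any tree decomposition puts a clique entirely inside one bag — forcing width ≥ 3. Hence tw(G) = 3 exactly.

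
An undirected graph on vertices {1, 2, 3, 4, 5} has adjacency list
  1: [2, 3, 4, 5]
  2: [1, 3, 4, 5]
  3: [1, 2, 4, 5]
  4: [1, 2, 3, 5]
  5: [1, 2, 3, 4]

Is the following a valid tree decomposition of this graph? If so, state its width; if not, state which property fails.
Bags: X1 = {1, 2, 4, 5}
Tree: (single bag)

A tree decomposition must satisfy three properties: every vertex lies in some bag; for every edge, both endpoints lie together in some bag; and for every vertex, the bags containing it form a connected subtree. Here vertex 3 appears in no bag, so the decomposition is invalid.

No — vertex 3 appears in no bag.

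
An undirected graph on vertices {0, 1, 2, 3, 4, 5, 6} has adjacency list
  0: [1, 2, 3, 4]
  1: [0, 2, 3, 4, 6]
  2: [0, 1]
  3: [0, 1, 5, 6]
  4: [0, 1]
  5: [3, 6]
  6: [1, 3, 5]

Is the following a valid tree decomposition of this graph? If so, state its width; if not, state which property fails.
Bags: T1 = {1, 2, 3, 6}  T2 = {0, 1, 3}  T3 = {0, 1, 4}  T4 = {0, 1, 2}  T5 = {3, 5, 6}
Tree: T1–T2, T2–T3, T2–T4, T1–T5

A tree decomposition must satisfy three properties: every vertex lies in some bag; for every edge, both endpoints lie together in some bag; and for every vertex, the bags containing it form a connected subtree. Here bags containing vertex 2 are not connected in the tree, so the decomposition is invalid.

No — bags containing vertex 2 are not connected in the tree.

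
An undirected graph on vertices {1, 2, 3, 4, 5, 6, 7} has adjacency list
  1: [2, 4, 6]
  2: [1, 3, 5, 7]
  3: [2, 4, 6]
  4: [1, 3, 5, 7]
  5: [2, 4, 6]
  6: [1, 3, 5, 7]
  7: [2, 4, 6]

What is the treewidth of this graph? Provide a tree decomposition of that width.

Each bag holds 4 vertices, so the decomposition has width 3, which upper-bounds the treewidth. For the lower bound: the 4 vertex sets {6,7}, {1,4}, {2}, {3} are disjoint, each induces a connected subgraph, and every pair is joined by at least one edge of G. Contracting each set to a single vertex therefore yields K_{4} as a minor, and since treewidth is minor-monotone, tw(G) ≥ tw(K_{4}) = 3. Combining the bounds, tw(G) = 3.

Treewidth 3.
Bags: B1 = {2, 4, 6, 7}  B2 = {1, 2, 4, 6}  B3 = {2, 3, 4, 6}  B4 = {2, 4, 5, 6}
Tree: B1–B2, B2–B3, B3–B4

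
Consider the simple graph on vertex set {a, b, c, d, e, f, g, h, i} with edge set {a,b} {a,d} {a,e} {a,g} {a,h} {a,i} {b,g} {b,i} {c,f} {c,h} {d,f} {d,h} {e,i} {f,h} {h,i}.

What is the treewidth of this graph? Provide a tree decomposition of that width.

Treewidth 2.
One such decomposition:
Bags: B1 = {a, b, i}  B2 = {a, b, g}  B3 = {a, h, i}  B4 = {a, e, i}  B5 = {a, d, h}  B6 = {d, f, h}  B7 = {c, f, h}
Tree: B1–B2, B1–B3, B3–B4, B3–B5, B5–B6, B6–B7

The largest bag has 3 vertices, giving width 2; this decomposition certifies tw(G) ≤ 2. Conversely, {a, d, h} is a clique of size 3, and the vertices of any clique must share a bag in every tree decomposition; so some bag has ≥ 3 vertices and tw(G) ≥ 2. Hence tw(G) = 2 exactly.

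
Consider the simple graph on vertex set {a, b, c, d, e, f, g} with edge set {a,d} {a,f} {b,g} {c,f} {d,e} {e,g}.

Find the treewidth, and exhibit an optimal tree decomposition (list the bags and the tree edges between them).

Treewidth 1.
One such decomposition:
Bags: B1 = {b, g}  B2 = {e, g}  B3 = {d, e}  B4 = {a, d}  B5 = {a, f}  B6 = {c, f}
Tree: B1–B2, B2–B3, B3–B4, B4–B5, B5–B6

The largest bag has 2 vertices, giving width 1; this decomposition certifies tw(G) ≤ 1. G has an edge, so its treewidth is at least 1. Hence tw(G) = 1 exactly.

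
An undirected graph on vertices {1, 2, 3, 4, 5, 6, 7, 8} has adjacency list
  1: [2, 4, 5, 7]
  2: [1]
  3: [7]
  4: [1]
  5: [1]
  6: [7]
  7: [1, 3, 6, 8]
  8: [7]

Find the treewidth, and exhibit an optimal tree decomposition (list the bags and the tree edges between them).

Treewidth 1.
Bags: B1 = {1, 2}  B2 = {1, 7}  B3 = {3, 7}  B4 = {1, 4}  B5 = {7, 8}  B6 = {1, 5}  B7 = {6, 7}
Tree: B1–B2, B2–B3, B1–B4, B2–B5, B4–B6, B2–B7

Every bag has size at most 2, so the width is 2 − 1 = 1 and tw(G) ≤ 1. Any graph with an edge has treewidth ≥ 1, and G has the edge 1–2. Hence tw(G) = 1 exactly.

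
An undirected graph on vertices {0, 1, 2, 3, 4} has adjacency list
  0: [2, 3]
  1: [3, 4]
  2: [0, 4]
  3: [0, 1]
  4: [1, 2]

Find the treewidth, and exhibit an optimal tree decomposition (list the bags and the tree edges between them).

Treewidth 2.
One such decomposition:
Bags: B1 = {0, 2, 3}  B2 = {1, 2, 3}  B3 = {1, 2, 4}
Tree: B1–B2, B2–B3

The largest bag has 3 vertices, giving width 2; this decomposition certifies tw(G) ≤ 2. For the lower bound, G contains the cycle 2–0–3–1–4–2, so G is not a forest; only forests have treewidth ≤ 1, hence tw(G) ≥ 2. The upper and lower bounds meet at 2, so that is the treewidth.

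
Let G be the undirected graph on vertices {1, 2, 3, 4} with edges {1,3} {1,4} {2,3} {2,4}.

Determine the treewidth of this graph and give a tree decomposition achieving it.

Each bag holds 3 vertices, so the decomposition has width 2, which upper-bounds the treewidth. The edges 3–1–4–2–3 form a cycle, so G is not a tree and its treewidth is at least 2. Therefore the treewidth is 2.

Treewidth 2.
One optimal decomposition is:
Bags: B1 = {1, 3, 4}  B2 = {2, 3, 4}
Tree: B1–B2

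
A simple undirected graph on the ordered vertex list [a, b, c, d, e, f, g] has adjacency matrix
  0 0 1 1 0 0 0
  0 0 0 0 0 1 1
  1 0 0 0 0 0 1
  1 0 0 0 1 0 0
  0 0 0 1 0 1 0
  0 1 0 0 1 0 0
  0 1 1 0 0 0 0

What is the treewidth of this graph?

A width-2 tree decomposition is:
Bags: B1 = {b, c, g}  B2 = {a, b, c}  B3 = {a, b, d}  B4 = {b, d, e}  B5 = {b, e, f}
Tree: B1–B2, B2–B3, B3–B4, B4–B5
Each bag holds 3 vertices, so the decomposition has width 2, which upper-bounds the treewidth. Since b–g–c–a–d–e–f–b is a cycle in G, G is not acyclic. Forests are exactly the graphs of treewidth ≤ 1, so tw(G) ≥ 2. Therefore the treewidth is 2.

2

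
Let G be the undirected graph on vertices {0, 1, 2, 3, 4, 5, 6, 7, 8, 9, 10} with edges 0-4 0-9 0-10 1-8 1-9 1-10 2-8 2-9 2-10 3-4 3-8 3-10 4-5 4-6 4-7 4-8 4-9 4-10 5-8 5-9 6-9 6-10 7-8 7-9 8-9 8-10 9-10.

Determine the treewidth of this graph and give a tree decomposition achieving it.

Treewidth 3.
Bags: B1 = {4, 5, 8, 9}  B2 = {4, 8, 9, 10}  B3 = {2, 8, 9, 10}  B4 = {0, 4, 9, 10}  B5 = {4, 7, 8, 9}  B6 = {1, 8, 9, 10}  B7 = {4, 6, 9, 10}  B8 = {3, 4, 8, 10}
Tree: B1–B2, B2–B3, B2–B4, B2–B5, B3–B6, B2–B7, B2–B8

Each bag holds 4 vertices, so the decomposition has width 3, which upper-bounds the treewidth. For the lower bound, the 4 vertices {1, 8, 9, 10} are pairwise adjacent, and any tree decomposition puts a clique entirely inside one bag — forcing width ≥ 3. The upper and lower bounds meet at 3, so that is the treewidth.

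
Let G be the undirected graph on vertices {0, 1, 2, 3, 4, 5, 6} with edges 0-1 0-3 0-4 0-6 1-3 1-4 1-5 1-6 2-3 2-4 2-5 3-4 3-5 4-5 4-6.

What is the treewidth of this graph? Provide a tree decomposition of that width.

Every bag has size at most 4, so the width is 4 − 1 = 3 and tw(G) ≤ 3. Conversely, {0, 1, 3, 4} is a clique of size 4, and the vertices of any clique must share a bag in every tree decomposition; so some bag has ≥ 4 vertices and tw(G) ≥ 3. Combining the bounds, tw(G) = 3.

Treewidth 3.
One such decomposition:
Bags: B1 = {1, 3, 4, 5}  B2 = {2, 3, 4, 5}  B3 = {0, 1, 3, 4}  B4 = {0, 1, 4, 6}
Tree: B1–B2, B1–B3, B3–B4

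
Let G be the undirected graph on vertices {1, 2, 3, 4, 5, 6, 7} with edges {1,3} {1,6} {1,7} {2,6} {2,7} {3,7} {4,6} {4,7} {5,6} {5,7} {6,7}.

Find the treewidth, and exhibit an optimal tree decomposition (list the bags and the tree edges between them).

Each bag holds 3 vertices, so the decomposition has width 2, which upper-bounds the treewidth. Conversely, {1, 3, 7} is a clique of size 3, and the vertices of any clique must share a bag in every tree decomposition; so some bag has ≥ 3 vertices and tw(G) ≥ 2. Therefore the treewidth is 2.

Treewidth 2.
Bags: B1 = {4, 6, 7}  B2 = {1, 6, 7}  B3 = {2, 6, 7}  B4 = {5, 6, 7}  B5 = {1, 3, 7}
Tree: B1–B2, B2–B3, B1–B4, B2–B5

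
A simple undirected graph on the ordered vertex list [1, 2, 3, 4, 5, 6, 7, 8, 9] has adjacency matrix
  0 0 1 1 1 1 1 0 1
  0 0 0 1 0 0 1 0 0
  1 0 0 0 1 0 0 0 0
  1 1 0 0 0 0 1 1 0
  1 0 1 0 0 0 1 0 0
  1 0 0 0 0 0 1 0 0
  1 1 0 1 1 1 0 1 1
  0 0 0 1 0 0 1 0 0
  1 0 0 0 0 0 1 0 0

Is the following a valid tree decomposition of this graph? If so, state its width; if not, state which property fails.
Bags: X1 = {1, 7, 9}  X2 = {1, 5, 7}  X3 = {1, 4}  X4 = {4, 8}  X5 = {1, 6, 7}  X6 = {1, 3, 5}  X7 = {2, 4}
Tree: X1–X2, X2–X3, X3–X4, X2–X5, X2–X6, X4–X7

A tree decomposition must satisfy three properties: every vertex lies in some bag; for every edge, both endpoints lie together in some bag; and for every vertex, the bags containing it form a connected subtree. Here edge (7,4) lies in no bag, so the decomposition is invalid.

No — edge (7,4) lies in no bag.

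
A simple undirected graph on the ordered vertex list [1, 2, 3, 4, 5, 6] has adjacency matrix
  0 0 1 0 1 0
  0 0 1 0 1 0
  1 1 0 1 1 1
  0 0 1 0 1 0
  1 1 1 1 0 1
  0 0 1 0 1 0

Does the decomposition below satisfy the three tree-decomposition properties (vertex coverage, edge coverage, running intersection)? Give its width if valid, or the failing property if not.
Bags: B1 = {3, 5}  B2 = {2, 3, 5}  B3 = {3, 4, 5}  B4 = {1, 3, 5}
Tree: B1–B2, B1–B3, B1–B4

A tree decomposition must satisfy three properties: every vertex lies in some bag; for every edge, both endpoints lie together in some bag; and for every vertex, the bags containing it form a connected subtree. Here vertex 6 appears in no bag, so the decomposition is invalid.

No — vertex 6 appears in no bag.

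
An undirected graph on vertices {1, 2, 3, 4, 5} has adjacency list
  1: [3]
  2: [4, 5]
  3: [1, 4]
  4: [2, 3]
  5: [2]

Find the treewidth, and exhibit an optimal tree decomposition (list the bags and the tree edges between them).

Each bag holds 2 vertices, so the decomposition has width 1, which upper-bounds the treewidth. G has an edge, so its treewidth is at least 1. Hence tw(G) = 1 exactly.

Treewidth 1.
One optimal decomposition is:
Bags: B1 = {3, 4}  B2 = {1, 3}  B3 = {2, 4}  B4 = {2, 5}
Tree: B1–B2, B1–B3, B3–B4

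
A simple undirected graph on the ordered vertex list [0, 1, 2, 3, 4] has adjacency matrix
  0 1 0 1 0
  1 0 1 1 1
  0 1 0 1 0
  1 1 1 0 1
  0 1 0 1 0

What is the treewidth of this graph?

2

A width-2 tree decomposition is:
Bags: B1 = {1, 2, 3}  B2 = {0, 1, 3}  B3 = {1, 3, 4}
Tree: B1–B2, B1–B3
Each bag holds 3 vertices, so the decomposition has width 2, which upper-bounds the treewidth. Conversely, {0, 1, 3} is a clique of size 3, and the vertices of any clique must share a bag in every tree decomposition; so some bag has ≥ 3 vertices and tw(G) ≥ 2. Hence tw(G) = 2 exactly.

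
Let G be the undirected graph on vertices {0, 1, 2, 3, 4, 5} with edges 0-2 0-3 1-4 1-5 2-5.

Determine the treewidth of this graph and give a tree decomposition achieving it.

Treewidth 1.
One optimal decomposition is:
Bags: B1 = {1, 4}  B2 = {1, 5}  B3 = {2, 5}  B4 = {0, 2}  B5 = {0, 3}
Tree: B1–B2, B2–B3, B3–B4, B4–B5

Every bag has size at most 2, so the width is 2 − 1 = 1 and tw(G) ≤ 1. Any graph with an edge has treewidth ≥ 1, and G has the edge 4–1. The upper and lower bounds meet at 1, so that is the treewidth.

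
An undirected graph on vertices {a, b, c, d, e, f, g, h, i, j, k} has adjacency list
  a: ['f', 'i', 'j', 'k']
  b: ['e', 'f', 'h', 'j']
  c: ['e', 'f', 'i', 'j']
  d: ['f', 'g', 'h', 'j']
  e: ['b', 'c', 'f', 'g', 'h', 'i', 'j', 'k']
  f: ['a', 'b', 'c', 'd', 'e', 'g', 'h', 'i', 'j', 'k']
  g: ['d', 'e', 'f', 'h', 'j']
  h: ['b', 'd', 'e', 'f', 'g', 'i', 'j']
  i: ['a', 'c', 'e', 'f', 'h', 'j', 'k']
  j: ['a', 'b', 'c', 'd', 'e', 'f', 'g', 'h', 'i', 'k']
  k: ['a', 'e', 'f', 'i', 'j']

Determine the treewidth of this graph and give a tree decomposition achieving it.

Treewidth 4.
One optimal decomposition is:
Bags: B1 = {e, f, i, j, k}  B2 = {e, f, h, i, j}  B3 = {a, f, i, j, k}  B4 = {b, e, f, h, j}  B5 = {e, f, g, h, j}  B6 = {c, e, f, i, j}  B7 = {d, f, g, h, j}
Tree: B1–B2, B1–B3, B2–B4, B2–B5, B2–B6, B5–B7

The largest bag has 5 vertices, giving width 4; this decomposition certifies tw(G) ≤ 4. For the lower bound, the 5 vertices {d, f, g, h, j} are pairwise adjacent, and any tree decomposition puts a clique entirely inside one bag — forcing width ≥ 4. Hence tw(G) = 4 exactly.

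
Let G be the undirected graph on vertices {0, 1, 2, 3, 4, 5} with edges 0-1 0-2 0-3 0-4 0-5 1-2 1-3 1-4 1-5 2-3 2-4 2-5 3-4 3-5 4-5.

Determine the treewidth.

A width-5 tree decomposition is:
Bags: B1 = {0, 1, 2, 3, 4, 5}
Tree: (single bag)
With just one bag of size 6, the width is 6 − 1 = 5, so tw(G) ≤ 5. Conversely, {0, 1, 2, 3, 4, 5} is a clique of size 6, and the vertices of any clique must share a bag in every tree decomposition; so some bag has ≥ 6 vertices and tw(G) ≥ 5. The upper and lower bounds meet at 5, so that is the treewidth.

5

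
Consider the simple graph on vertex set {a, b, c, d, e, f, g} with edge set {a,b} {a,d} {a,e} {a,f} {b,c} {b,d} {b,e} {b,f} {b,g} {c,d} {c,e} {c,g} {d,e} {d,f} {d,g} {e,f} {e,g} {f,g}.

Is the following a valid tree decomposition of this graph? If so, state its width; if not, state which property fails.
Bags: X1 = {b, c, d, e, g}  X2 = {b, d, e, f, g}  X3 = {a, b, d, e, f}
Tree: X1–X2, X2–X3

Yes; width 4.

Every vertex of G appears in some bag (union = {a, b, c, d, e, f, g}); every edge is covered by a bag; and for each vertex v the set of bags containing v is connected in the bag tree. The decomposition is therefore valid. The largest bag has 5 vertices, so the width is 4.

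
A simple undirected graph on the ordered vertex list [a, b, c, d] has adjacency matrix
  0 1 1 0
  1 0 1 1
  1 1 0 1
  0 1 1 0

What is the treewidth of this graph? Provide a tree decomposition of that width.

Each bag holds 3 vertices, so the decomposition has width 2, which upper-bounds the treewidth. Conversely, {b, c, d} is a clique of size 3, and the vertices of any clique must share a bag in every tree decomposition; so some bag has ≥ 3 vertices and tw(G) ≥ 2. Hence tw(G) = 2 exactly.

Treewidth 2.
One such decomposition:
Bags: B1 = {b, c, d}  B2 = {a, b, c}
Tree: B1–B2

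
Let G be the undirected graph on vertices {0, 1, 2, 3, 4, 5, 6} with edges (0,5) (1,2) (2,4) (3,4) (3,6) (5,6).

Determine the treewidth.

1

A width-1 tree decomposition is:
Bags: B1 = {0, 5}  B2 = {5, 6}  B3 = {3, 6}  B4 = {3, 4}  B5 = {2, 4}  B6 = {1, 2}
Tree: B1–B2, B2–B3, B3–B4, B4–B5, B5–B6
Every bag has size at most 2, so the width is 2 − 1 = 1 and tw(G) ≤ 1. G has an edge, so its treewidth is at least 1. The upper and lower bounds meet at 1, so that is the treewidth.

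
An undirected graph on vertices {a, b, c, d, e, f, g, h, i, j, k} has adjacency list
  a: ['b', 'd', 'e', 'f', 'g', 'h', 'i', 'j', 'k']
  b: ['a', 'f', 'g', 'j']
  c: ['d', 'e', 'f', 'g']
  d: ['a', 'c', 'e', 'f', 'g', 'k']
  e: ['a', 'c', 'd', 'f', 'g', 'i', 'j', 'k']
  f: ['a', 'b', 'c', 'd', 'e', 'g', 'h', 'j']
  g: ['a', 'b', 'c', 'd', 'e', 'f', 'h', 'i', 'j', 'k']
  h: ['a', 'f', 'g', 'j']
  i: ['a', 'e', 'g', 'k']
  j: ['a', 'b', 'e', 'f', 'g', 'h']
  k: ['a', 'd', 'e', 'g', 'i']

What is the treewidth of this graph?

4

A width-4 tree decomposition is:
Bags: B1 = {a, e, g, i, k}  B2 = {a, d, e, g, k}  B3 = {a, d, e, f, g}  B4 = {a, e, f, g, j}  B5 = {a, b, f, g, j}  B6 = {c, d, e, f, g}  B7 = {a, f, g, h, j}
Tree: B1–B2, B2–B3, B3–B4, B4–B5, B3–B6, B4–B7
The largest bag has 5 vertices, giving width 4; this decomposition certifies tw(G) ≤ 4. For the lower bound, the 5 vertices {c, d, e, f, g} are pairwise adjacent, and any tree decomposition puts a clique entirely inside one bag — forcing width ≥ 4. Therefore the treewidth is 4.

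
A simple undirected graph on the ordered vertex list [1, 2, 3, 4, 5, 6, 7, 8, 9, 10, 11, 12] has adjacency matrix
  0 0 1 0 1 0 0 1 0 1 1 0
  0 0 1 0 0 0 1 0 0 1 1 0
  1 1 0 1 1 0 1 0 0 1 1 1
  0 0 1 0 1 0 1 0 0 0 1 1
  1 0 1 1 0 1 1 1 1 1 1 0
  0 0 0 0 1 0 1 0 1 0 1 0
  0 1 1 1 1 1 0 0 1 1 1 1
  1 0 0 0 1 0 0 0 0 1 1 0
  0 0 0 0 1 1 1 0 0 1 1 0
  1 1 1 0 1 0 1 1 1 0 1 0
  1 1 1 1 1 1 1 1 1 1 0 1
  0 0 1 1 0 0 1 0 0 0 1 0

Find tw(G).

A width-4 tree decomposition is:
Bags: B1 = {1, 3, 5, 10, 11}  B2 = {3, 5, 7, 10, 11}  B3 = {5, 7, 9, 10, 11}  B4 = {1, 5, 8, 10, 11}  B5 = {3, 4, 5, 7, 11}  B6 = {5, 6, 7, 9, 11}  B7 = {2, 3, 7, 10, 11}  B8 = {3, 4, 7, 11, 12}
Tree: B1–B2, B2–B3, B1–B4, B2–B5, B3–B6, B2–B7, B5–B8
Every bag has size at most 5, so the width is 5 − 1 = 4 and tw(G) ≤ 4. On the other hand G contains the 5-clique {2, 3, 7, 10, 11}. A clique must lie in a single bag of any decomposition, so no decomposition can have width below 4. Hence tw(G) = 4 exactly.

4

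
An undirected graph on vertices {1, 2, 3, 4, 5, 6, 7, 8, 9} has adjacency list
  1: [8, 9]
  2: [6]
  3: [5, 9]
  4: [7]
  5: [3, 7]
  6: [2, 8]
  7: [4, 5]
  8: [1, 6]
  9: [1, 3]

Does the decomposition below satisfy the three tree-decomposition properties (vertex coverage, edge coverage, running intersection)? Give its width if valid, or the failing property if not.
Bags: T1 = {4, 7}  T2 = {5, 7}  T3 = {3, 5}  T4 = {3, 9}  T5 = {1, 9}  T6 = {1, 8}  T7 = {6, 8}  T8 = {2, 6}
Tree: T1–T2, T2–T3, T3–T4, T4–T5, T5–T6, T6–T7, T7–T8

Vertex coverage: the bags together contain {1, 2, 3, 4, 5, 6, 7, 8, 9}, the full vertex set. Edge coverage: each edge of G has both endpoints in at least one bag. Running intersection: for every vertex, the bags containing it form a connected subtree. All three properties hold, so this is a valid tree decomposition of width max|bag| − 1 = 1, and hence tw(G) ≤ 1.

Yes; width 1.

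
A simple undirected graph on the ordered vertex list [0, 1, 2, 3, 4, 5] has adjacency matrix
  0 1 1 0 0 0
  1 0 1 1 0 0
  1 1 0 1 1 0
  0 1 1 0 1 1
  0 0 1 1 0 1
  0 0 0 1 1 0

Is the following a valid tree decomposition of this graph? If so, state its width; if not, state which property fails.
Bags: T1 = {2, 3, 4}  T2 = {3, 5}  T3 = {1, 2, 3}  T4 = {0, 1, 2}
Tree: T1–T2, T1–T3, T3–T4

No — edge (4,5) lies in no bag.

A tree decomposition must satisfy three properties: every vertex lies in some bag; for every edge, both endpoints lie together in some bag; and for every vertex, the bags containing it form a connected subtree. Here edge (4,5) lies in no bag, so the decomposition is invalid.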